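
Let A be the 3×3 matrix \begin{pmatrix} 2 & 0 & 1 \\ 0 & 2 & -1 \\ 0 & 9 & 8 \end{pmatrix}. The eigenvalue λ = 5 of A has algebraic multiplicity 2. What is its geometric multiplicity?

A − 5I = [[-3, 0, 1], [0, -3, -1], [0, 9, 3]].
This matrix has rank 2, so its null space has dimension 3 − 2 = 1.

1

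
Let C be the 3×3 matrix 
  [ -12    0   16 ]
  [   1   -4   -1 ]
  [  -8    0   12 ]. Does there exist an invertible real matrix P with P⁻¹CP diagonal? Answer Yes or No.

Characteristic polynomial: p(μ) = μ^3 + 4μ^2 - 16μ - 64 = (μ - 4)(μ + 4)^2.
μ = -4 has algebraic multiplicity 2; rank(C + 4I) = 2, so geometric multiplicity = 1.
Geometric multiplicity < algebraic multiplicity, so C is not diagonalizable.

No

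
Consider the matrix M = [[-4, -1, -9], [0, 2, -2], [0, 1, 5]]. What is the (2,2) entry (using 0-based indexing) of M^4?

Characteristic polynomial: s^3 - 3s^2 - 16s + 48 = (s - 4)(s - 3)(s + 4), so the eigenvalues are -4, 3, 4.
s=-4: eigenvector (1, 0, 0).
s=4: eigenvector (1, 1, -1).
s=3: eigenvector (1, 2, -1).
P = [[1, 1, 1], [0, 1, 2], [0, -1, -1]], D = diag(-4, 4, 3), P⁻¹ = [[1, 0, 1], [0, -1, -2], [0, 1, 1]].
M⁴ = P·diag(256, 256, 81)·P⁻¹ = [[256, -175, -175], [0, -94, -350], [0, 175, 431]].
The requested entry is 431.

431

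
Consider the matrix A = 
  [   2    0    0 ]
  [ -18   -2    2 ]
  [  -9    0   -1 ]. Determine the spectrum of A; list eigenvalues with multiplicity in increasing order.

-2, -1, 2

Characteristic polynomial: p(t) = t^3 + t^2 - 4t - 4 = (t - 2)(t + 1)(t + 2).
Roots (with multiplicity): -2, -1, 2.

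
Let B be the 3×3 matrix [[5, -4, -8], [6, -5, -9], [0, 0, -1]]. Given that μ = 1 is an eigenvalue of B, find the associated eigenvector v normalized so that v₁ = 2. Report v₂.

B − 1I = [[4, -4, -8], [6, -6, -9], [0, 0, -2]].
Solving (B − 1I)v = 0 gives the eigenspace spanned by (2, 2, 0).
With v₁ = 2, v = (2, 2, 0), so v₂ = 2.

2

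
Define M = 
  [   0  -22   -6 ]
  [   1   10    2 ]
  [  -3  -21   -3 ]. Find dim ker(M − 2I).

M − 2I = [[-2, -22, -6], [1, 8, 2], [-3, -21, -5]].
This matrix has rank 2, so its null space has dimension 3 − 2 = 1.

1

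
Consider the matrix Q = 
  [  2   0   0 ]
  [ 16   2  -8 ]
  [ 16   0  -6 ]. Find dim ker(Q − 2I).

2

Q − 2I = [[0, 0, 0], [16, 0, -8], [16, 0, -8]].
This matrix has rank 1, so its null space has dimension 3 − 1 = 2.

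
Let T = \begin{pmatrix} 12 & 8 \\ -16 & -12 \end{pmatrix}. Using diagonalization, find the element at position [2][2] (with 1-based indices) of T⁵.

-3072

Characteristic polynomial: λ^2 - 16 = (λ - 4)(λ + 4), so the eigenvalues are -4, 4.
λ=-4: eigenvector (1, -2).
λ=4: eigenvector (1, -1).
P = [[1, 1], [-2, -1]], D = diag(-4, 4), P⁻¹ = [[-1, -1], [2, 1]].
T⁵ = P·diag(-1024, 1024)·P⁻¹ = [[3072, 2048], [-4096, -3072]].
The requested entry is -3072.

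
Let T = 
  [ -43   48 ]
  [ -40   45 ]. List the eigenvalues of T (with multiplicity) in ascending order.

-3, 5

Characteristic polynomial: p(r) = r^2 - 2r - 15 = (r - 5)(r + 3).
Roots (with multiplicity): -3, 5.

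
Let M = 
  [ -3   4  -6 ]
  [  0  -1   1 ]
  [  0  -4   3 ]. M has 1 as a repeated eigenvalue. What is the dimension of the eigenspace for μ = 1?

M − 1I = [[-4, 4, -6], [0, -2, 1], [0, -4, 2]].
This matrix has rank 2, so its null space has dimension 3 − 2 = 1.

1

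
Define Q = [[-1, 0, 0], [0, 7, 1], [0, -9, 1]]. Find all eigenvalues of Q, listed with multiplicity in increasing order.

Characteristic polynomial: p(r) = r^3 - 7r^2 + 8r + 16 = (r - 4)^2(r + 1).
Roots (with multiplicity): -1, 4, 4.

-1, 4, 4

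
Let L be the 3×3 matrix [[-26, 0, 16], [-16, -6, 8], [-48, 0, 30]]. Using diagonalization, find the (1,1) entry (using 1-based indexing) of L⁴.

-3824

Characteristic polynomial: μ^3 + 2μ^2 - 36μ - 72 = (μ - 6)(μ + 2)(μ + 6), so the eigenvalues are -6, -2, 6.
μ=6: eigenvector (1, 0, 2).
μ=-6: eigenvector (0, 1, 0).
μ=-2: eigenvector (-2, 2, -3).
P = [[1, 0, -2], [0, 1, 2], [2, 0, -3]], D = diag(6, -6, -2), P⁻¹ = [[-3, 0, 2], [4, 1, -2], [-2, 0, 1]].
L⁴ = P·diag(1296, 1296, 16)·P⁻¹ = [[-3824, 0, 2560], [5120, 1296, -2560], [-7680, 0, 5136]].
The requested entry is -3824.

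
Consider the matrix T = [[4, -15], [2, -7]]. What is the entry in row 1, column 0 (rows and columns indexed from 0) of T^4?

-30

Characteristic polynomial: r^2 + 3r + 2 = (r + 1)(r + 2), so the eigenvalues are -2, -1.
r=-1: eigenvector (-3, -1).
r=-2: eigenvector (5, 2).
P = [[-3, 5], [-1, 2]], D = diag(-1, -2), P⁻¹ = [[-2, 5], [-1, 3]].
T⁴ = P·diag(1, 16)·P⁻¹ = [[-74, 225], [-30, 91]].
The requested entry is -30.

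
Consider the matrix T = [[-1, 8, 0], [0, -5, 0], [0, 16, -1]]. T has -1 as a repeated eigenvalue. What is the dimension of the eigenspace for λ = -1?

2

T + 1I = [[0, 8, 0], [0, -4, 0], [0, 16, 0]].
This matrix has rank 1, so its null space has dimension 3 − 1 = 2.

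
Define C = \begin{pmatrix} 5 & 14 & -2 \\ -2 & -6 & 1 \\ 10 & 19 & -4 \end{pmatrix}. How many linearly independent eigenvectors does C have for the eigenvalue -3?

C + 3I = [[8, 14, -2], [-2, -3, 1], [10, 19, -1]].
This matrix has rank 2, so its null space has dimension 3 − 2 = 1.

1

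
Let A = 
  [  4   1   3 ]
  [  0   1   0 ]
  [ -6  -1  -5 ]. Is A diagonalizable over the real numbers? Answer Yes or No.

No

Characteristic polynomial: p(λ) = λ^3 - 3λ + 2 = (λ - 1)^2(λ + 2).
λ = 1 has algebraic multiplicity 2; rank(A − 1I) = 2, so geometric multiplicity = 1.
Geometric multiplicity < algebraic multiplicity, so A is not diagonalizable.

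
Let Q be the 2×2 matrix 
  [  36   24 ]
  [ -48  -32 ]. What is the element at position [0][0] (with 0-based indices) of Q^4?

Characteristic polynomial: t^2 - 4t = t(t - 4), so the eigenvalues are 0, 4.
t=4: eigenvector (-3, 4).
t=0: eigenvector (2, -3).
P = [[-3, 2], [4, -3]], D = diag(4, 0), P⁻¹ = [[-3, -2], [-4, -3]].
Q⁴ = P·diag(256, 0)·P⁻¹ = [[2304, 1536], [-3072, -2048]].
The requested entry is 2304.

2304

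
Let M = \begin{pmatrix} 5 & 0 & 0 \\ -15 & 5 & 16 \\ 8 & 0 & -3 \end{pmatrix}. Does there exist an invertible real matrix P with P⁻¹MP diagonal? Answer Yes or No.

Characteristic polynomial: p(t) = t^3 - 7t^2 - 5t + 75 = (t - 5)^2(t + 3).
t = 5 has algebraic multiplicity 2; rank(M − 5I) = 2, so geometric multiplicity = 1.
Geometric multiplicity < algebraic multiplicity, so M is not diagonalizable.

No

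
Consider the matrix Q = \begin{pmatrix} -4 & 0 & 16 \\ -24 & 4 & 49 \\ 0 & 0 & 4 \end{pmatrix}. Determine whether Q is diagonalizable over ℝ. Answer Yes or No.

No

Characteristic polynomial: p(t) = t^3 - 4t^2 - 16t + 64 = (t - 4)^2(t + 4).
t = 4 has algebraic multiplicity 2; rank(Q − 4I) = 2, so geometric multiplicity = 1.
Geometric multiplicity < algebraic multiplicity, so Q is not diagonalizable.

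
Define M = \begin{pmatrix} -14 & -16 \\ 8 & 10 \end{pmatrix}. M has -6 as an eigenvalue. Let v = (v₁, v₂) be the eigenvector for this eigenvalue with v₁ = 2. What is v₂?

-1

M + 6I = [[-8, -16], [8, 16]].
Solving (M + 6I)v = 0 gives the eigenspace spanned by (2, -1).
With v₁ = 2, v = (2, -1), so v₂ = -1.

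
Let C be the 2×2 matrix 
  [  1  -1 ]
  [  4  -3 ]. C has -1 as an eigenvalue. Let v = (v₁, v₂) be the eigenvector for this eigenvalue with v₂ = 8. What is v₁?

C + 1I = [[2, -1], [4, -2]].
Solving (C + 1I)v = 0 gives the eigenspace spanned by (4, 8).
With v₂ = 8, v = (4, 8), so v₁ = 4.

4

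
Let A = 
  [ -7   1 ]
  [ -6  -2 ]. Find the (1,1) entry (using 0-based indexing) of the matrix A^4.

Characteristic polynomial: λ^2 + 9λ + 20 = (λ + 4)(λ + 5), so the eigenvalues are -5, -4.
λ=-5: eigenvector (1, 2).
λ=-4: eigenvector (1, 3).
P = [[1, 1], [2, 3]], D = diag(-5, -4), P⁻¹ = [[3, -1], [-2, 1]].
A⁴ = P·diag(625, 256)·P⁻¹ = [[1363, -369], [2214, -482]].
The requested entry is -482.

-482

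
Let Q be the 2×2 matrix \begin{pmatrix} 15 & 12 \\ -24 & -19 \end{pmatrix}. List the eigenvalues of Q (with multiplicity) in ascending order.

Characteristic polynomial: p(s) = s^2 + 4s + 3 = (s + 1)(s + 3).
Roots (with multiplicity): -3, -1.

-3, -1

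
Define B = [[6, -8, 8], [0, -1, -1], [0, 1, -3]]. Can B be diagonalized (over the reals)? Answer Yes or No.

Characteristic polynomial: p(t) = t^3 - 2t^2 - 20t - 24 = (t - 6)(t + 2)^2.
t = -2 has algebraic multiplicity 2; rank(B + 2I) = 2, so geometric multiplicity = 1.
Geometric multiplicity < algebraic multiplicity, so B is not diagonalizable.

No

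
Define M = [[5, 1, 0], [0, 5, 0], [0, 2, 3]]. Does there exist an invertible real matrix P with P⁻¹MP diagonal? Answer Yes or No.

Characteristic polynomial: p(t) = t^3 - 13t^2 + 55t - 75 = (t - 5)^2(t - 3).
t = 5 has algebraic multiplicity 2; rank(M − 5I) = 2, so geometric multiplicity = 1.
Geometric multiplicity < algebraic multiplicity, so M is not diagonalizable.

No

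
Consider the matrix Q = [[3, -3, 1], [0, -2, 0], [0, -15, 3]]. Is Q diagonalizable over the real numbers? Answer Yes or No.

Characteristic polynomial: p(μ) = μ^3 - 4μ^2 - 3μ + 18 = (μ - 3)^2(μ + 2).
μ = 3 has algebraic multiplicity 2; rank(Q − 3I) = 2, so geometric multiplicity = 1.
Geometric multiplicity < algebraic multiplicity, so Q is not diagonalizable.

No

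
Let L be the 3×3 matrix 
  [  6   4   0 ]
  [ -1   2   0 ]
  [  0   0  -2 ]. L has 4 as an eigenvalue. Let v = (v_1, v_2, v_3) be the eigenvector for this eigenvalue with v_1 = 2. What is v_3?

0

L − 4I = [[2, 4, 0], [-1, -2, 0], [0, 0, -6]].
Solving (L − 4I)v = 0 gives the eigenspace spanned by (2, -1, 0).
With v_1 = 2, v = (2, -1, 0), so v_3 = 0.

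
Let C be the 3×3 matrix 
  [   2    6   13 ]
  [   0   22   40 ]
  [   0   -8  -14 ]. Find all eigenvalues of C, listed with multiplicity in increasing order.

2, 2, 6

Characteristic polynomial: p(r) = r^3 - 10r^2 + 28r - 24 = (r - 6)(r - 2)^2.
Roots (with multiplicity): 2, 2, 6.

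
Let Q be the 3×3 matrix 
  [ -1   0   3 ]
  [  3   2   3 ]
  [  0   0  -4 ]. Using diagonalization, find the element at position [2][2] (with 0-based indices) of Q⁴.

Characteristic polynomial: t^3 + 3t^2 - 6t - 8 = (t - 2)(t + 1)(t + 4), so the eigenvalues are -4, -1, 2.
t=-4: eigenvector (-1, 0, 1).
t=2: eigenvector (0, 1, 0).
t=-1: eigenvector (1, -1, 0).
P = [[-1, 0, 1], [0, 1, -1], [1, 0, 0]], D = diag(-4, 2, -1), P⁻¹ = [[0, 0, 1], [1, 1, 1], [1, 0, 1]].
Q⁴ = P·diag(256, 16, 1)·P⁻¹ = [[1, 0, -255], [15, 16, 15], [0, 0, 256]].
The requested entry is 256.

256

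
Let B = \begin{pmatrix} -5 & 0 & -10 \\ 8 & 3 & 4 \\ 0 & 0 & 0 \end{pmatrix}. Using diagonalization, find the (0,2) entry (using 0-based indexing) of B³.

-250

Characteristic polynomial: t^3 + 2t^2 - 15t = t(t - 3)(t + 5), so the eigenvalues are -5, 0, 3.
t=-5: eigenvector (1, -1, 0).
t=3: eigenvector (0, 1, 0).
t=0: eigenvector (-2, 4, 1).
P = [[1, 0, -2], [-1, 1, 4], [0, 0, 1]], D = diag(-5, 3, 0), P⁻¹ = [[1, 0, 2], [1, 1, -2], [0, 0, 1]].
B³ = P·diag(-125, 27, 0)·P⁻¹ = [[-125, 0, -250], [152, 27, 196], [0, 0, 0]].
The requested entry is -250.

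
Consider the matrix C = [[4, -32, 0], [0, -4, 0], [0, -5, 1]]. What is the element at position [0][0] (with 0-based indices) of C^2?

16

Characteristic polynomial: t^3 - t^2 - 16t + 16 = (t - 4)(t - 1)(t + 4), so the eigenvalues are -4, 1, 4.
t=4: eigenvector (1, 0, 0).
t=-4: eigenvector (4, 1, 1).
t=1: eigenvector (0, 0, 1).
P = [[1, 4, 0], [0, 1, 0], [0, 1, 1]], D = diag(4, -4, 1), P⁻¹ = [[1, -4, 0], [0, 1, 0], [0, -1, 1]].
C² = P·diag(16, 16, 1)·P⁻¹ = [[16, 0, 0], [0, 16, 0], [0, 15, 1]].
The requested entry is 16.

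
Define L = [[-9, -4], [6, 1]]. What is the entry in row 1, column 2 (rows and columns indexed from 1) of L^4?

Characteristic polynomial: s^2 + 8s + 15 = (s + 3)(s + 5), so the eigenvalues are -5, -3.
s=-3: eigenvector (2, -3).
s=-5: eigenvector (1, -1).
P = [[2, 1], [-3, -1]], D = diag(-3, -5), P⁻¹ = [[-1, -1], [3, 2]].
L⁴ = P·diag(81, 625)·P⁻¹ = [[1713, 1088], [-1632, -1007]].
The requested entry is 1088.

1088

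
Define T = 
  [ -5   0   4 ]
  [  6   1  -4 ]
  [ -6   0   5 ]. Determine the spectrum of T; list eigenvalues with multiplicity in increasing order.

Characteristic polynomial: p(r) = r^3 - r^2 - r + 1 = (r - 1)^2(r + 1).
Roots (with multiplicity): -1, 1, 1.

-1, 1, 1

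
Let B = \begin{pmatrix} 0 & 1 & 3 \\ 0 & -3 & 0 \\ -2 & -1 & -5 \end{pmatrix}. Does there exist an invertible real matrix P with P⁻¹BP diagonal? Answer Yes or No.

No

Characteristic polynomial: p(t) = t^3 + 8t^2 + 21t + 18 = (t + 2)(t + 3)^2.
t = -3 has algebraic multiplicity 2; rank(B + 3I) = 2, so geometric multiplicity = 1.
Geometric multiplicity < algebraic multiplicity, so B is not diagonalizable.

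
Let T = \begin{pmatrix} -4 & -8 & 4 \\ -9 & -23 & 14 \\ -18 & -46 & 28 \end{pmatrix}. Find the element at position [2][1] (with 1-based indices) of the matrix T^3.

Characteristic polynomial: s^3 - s^2 - 20s = s(s - 5)(s + 4), so the eigenvalues are -4, 0, 5.
s=-4: eigenvector (1, 1, 2).
s=5: eigenvector (0, 1, 2).
s=0: eigenvector (1, -1, -1).
P = [[1, 0, 1], [1, 1, -1], [2, 2, -1]], D = diag(-4, 5, 0), P⁻¹ = [[1, 2, -1], [-1, -3, 2], [0, -2, 1]].
T³ = P·diag(-64, 125, 0)·P⁻¹ = [[-64, -128, 64], [-189, -503, 314], [-378, -1006, 628]].
The requested entry is -189.

-189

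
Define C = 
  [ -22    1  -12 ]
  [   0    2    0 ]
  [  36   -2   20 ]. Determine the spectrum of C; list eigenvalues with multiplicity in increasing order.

Characteristic polynomial: p(μ) = μ^3 - 12μ + 16 = (μ - 2)^2(μ + 4).
Roots (with multiplicity): -4, 2, 2.

-4, 2, 2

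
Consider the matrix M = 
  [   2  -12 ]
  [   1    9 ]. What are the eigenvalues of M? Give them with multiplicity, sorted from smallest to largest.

Characteristic polynomial: p(t) = t^2 - 11t + 30 = (t - 6)(t - 5).
Roots (with multiplicity): 5, 6.

5, 6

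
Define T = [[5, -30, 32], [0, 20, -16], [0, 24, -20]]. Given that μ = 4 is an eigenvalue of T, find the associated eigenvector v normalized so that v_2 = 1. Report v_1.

T − 4I = [[1, -30, 32], [0, 16, -16], [0, 24, -24]].
Solving (T − 4I)v = 0 gives the eigenspace spanned by (-2, 1, 1).
With v_2 = 1, v = (-2, 1, 1), so v_1 = -2.

-2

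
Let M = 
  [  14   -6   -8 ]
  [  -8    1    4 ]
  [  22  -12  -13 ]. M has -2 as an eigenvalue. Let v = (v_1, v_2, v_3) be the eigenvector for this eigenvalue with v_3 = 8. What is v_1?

4

M + 2I = [[16, -6, -8], [-8, 3, 4], [22, -12, -11]].
Solving (M + 2I)v = 0 gives the eigenspace spanned by (4, 0, 8).
With v_3 = 8, v = (4, 0, 8), so v_1 = 4.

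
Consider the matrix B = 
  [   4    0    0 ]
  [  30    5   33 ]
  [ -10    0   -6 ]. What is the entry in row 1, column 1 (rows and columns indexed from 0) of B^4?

625

Characteristic polynomial: r^3 - 3r^2 - 34r + 120 = (r - 5)(r - 4)(r + 6), so the eigenvalues are -6, 4, 5.
r=4: eigenvector (1, 3, -1).
r=5: eigenvector (0, 1, 0).
r=-6: eigenvector (0, -3, 1).
P = [[1, 0, 0], [3, 1, -3], [-1, 0, 1]], D = diag(4, 5, -6), P⁻¹ = [[1, 0, 0], [0, 1, 3], [1, 0, 1]].
B⁴ = P·diag(256, 625, 1296)·P⁻¹ = [[256, 0, 0], [-3120, 625, -2013], [1040, 0, 1296]].
The requested entry is 625.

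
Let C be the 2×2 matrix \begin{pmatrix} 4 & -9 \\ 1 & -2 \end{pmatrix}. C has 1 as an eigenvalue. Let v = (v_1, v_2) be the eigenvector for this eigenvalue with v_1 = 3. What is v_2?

C − 1I = [[3, -9], [1, -3]].
Solving (C − 1I)v = 0 gives the eigenspace spanned by (3, 1).
With v_1 = 3, v = (3, 1), so v_2 = 1.

1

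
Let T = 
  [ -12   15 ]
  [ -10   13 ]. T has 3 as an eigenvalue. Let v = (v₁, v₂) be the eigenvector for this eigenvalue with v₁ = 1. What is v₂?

1

T − 3I = [[-15, 15], [-10, 10]].
Solving (T − 3I)v = 0 gives the eigenspace spanned by (1, 1).
With v₁ = 1, v = (1, 1), so v₂ = 1.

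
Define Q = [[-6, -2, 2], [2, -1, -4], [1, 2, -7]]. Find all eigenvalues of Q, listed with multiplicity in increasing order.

-5, -5, -4

Characteristic polynomial: p(r) = r^3 + 14r^2 + 65r + 100 = (r + 4)(r + 5)^2.
Roots (with multiplicity): -5, -5, -4.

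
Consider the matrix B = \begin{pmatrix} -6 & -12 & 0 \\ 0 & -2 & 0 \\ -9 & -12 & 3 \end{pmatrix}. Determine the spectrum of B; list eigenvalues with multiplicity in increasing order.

-6, -2, 3

Characteristic polynomial: p(r) = r^3 + 5r^2 - 12r - 36 = (r - 3)(r + 2)(r + 6).
Roots (with multiplicity): -6, -2, 3.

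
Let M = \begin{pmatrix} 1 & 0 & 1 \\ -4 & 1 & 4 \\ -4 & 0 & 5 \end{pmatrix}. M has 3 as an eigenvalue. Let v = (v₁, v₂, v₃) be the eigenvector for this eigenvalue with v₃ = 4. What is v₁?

M − 3I = [[-2, 0, 1], [-4, -2, 4], [-4, 0, 2]].
Solving (M − 3I)v = 0 gives the eigenspace spanned by (2, 4, 4).
With v₃ = 4, v = (2, 4, 4), so v₁ = 2.

2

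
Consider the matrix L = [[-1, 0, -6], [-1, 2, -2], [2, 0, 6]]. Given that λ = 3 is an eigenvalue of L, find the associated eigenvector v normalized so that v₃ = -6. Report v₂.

L − 3I = [[-4, 0, -6], [-1, -1, -2], [2, 0, 3]].
Solving (L − 3I)v = 0 gives the eigenspace spanned by (9, 3, -6).
With v₃ = -6, v = (9, 3, -6), so v₂ = 3.

3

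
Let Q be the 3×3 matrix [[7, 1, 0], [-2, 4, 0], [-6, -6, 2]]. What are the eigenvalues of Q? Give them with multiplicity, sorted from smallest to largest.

Characteristic polynomial: p(s) = s^3 - 13s^2 + 52s - 60 = (s - 6)(s - 5)(s - 2).
Roots (with multiplicity): 2, 5, 6.

2, 5, 6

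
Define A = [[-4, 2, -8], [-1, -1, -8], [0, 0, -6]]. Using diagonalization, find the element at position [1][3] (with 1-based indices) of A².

Characteristic polynomial: r^3 + 11r^2 + 36r + 36 = (r + 2)(r + 3)(r + 6), so the eigenvalues are -6, -3, -2.
r=-3: eigenvector (-2, -1, 0).
r=-2: eigenvector (1, 1, 0).
r=-6: eigenvector (2, 2, 1).
P = [[-2, 1, 2], [-1, 1, 2], [0, 0, 1]], D = diag(-3, -2, -6), P⁻¹ = [[-1, 1, 0], [-1, 2, -2], [0, 0, 1]].
A² = P·diag(9, 4, 36)·P⁻¹ = [[14, -10, 64], [5, -1, 64], [0, 0, 36]].
The requested entry is 64.

64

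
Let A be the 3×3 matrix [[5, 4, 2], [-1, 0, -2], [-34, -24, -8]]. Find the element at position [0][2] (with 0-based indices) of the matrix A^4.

-350

Characteristic polynomial: μ^3 + 3μ^2 - 16μ - 48 = (μ - 4)(μ + 3)(μ + 4), so the eigenvalues are -4, -3, 4.
μ=-3: eigenvector (1, -1, -2).
μ=4: eigenvector (0, 1, -2).
μ=-4: eigenvector (-2, 2, 5).
P = [[1, 0, -2], [-1, 1, 2], [-2, -2, 5]], D = diag(-3, 4, -4), P⁻¹ = [[9, 4, 2], [1, 1, 0], [4, 2, 1]].
A⁴ = P·diag(81, 256, 256)·P⁻¹ = [[-1319, -700, -350], [1575, 956, 350], [3150, 1400, 956]].
The requested entry is -350.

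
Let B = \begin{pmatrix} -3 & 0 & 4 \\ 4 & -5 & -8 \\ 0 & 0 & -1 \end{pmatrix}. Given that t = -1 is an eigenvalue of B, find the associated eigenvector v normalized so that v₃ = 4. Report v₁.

B + 1I = [[-2, 0, 4], [4, -4, -8], [0, 0, 0]].
Solving (B + 1I)v = 0 gives the eigenspace spanned by (8, 0, 4).
With v₃ = 4, v = (8, 0, 4), so v₁ = 8.

8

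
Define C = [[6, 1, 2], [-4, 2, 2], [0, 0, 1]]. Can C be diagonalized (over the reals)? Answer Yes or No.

No

Characteristic polynomial: p(r) = r^3 - 9r^2 + 24r - 16 = (r - 4)^2(r - 1).
r = 4 has algebraic multiplicity 2; rank(C − 4I) = 2, so geometric multiplicity = 1.
Geometric multiplicity < algebraic multiplicity, so C is not diagonalizable.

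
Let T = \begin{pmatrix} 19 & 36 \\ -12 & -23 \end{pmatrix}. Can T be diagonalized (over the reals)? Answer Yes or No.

Yes

Characteristic polynomial: p(μ) = μ^2 + 4μ - 5 = (μ - 1)(μ + 5).
All 2 eigenvalues are distinct, so T is diagonalizable.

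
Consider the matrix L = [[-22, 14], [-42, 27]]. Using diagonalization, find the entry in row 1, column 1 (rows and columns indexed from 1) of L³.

-652

Characteristic polynomial: μ^2 - 5μ - 6 = (μ - 6)(μ + 1), so the eigenvalues are -1, 6.
μ=6: eigenvector (1, 2).
μ=-1: eigenvector (-2, -3).
P = [[1, -2], [2, -3]], D = diag(6, -1), P⁻¹ = [[-3, 2], [-2, 1]].
L³ = P·diag(216, -1)·P⁻¹ = [[-652, 434], [-1302, 867]].
The requested entry is -652.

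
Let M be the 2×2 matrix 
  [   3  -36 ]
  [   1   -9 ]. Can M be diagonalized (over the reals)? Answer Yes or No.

No

Characteristic polynomial: p(μ) = μ^2 + 6μ + 9 = (μ + 3)^2.
μ = -3 has algebraic multiplicity 2; rank(M + 3I) = 1, so geometric multiplicity = 1.
Geometric multiplicity < algebraic multiplicity, so M is not diagonalizable.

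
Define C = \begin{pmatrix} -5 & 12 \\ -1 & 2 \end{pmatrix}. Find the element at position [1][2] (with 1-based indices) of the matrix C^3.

Characteristic polynomial: λ^2 + 3λ + 2 = (λ + 1)(λ + 2), so the eigenvalues are -2, -1.
λ=-2: eigenvector (4, 1).
λ=-1: eigenvector (3, 1).
P = [[4, 3], [1, 1]], D = diag(-2, -1), P⁻¹ = [[1, -3], [-1, 4]].
C³ = P·diag(-8, -1)·P⁻¹ = [[-29, 84], [-7, 20]].
The requested entry is 84.

84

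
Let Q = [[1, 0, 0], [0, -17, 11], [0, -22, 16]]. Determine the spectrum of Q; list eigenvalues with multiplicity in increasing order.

-6, 1, 5

Characteristic polynomial: p(r) = r^3 - 31r + 30 = (r - 5)(r - 1)(r + 6).
Roots (with multiplicity): -6, 1, 5.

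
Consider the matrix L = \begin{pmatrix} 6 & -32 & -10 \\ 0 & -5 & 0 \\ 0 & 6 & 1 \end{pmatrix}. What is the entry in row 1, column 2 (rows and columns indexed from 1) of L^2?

-92

Characteristic polynomial: t^3 - 2t^2 - 29t + 30 = (t - 6)(t - 1)(t + 5), so the eigenvalues are -5, 1, 6.
t=6: eigenvector (1, 0, 0).
t=-5: eigenvector (2, 1, -1).
t=1: eigenvector (2, 0, 1).
P = [[1, 2, 2], [0, 1, 0], [0, -1, 1]], D = diag(6, -5, 1), P⁻¹ = [[1, -4, -2], [0, 1, 0], [0, 1, 1]].
L² = P·diag(36, 25, 1)·P⁻¹ = [[36, -92, -70], [0, 25, 0], [0, -24, 1]].
The requested entry is -92.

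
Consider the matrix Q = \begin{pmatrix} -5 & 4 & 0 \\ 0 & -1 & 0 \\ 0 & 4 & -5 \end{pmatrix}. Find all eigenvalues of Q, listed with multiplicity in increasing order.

Characteristic polynomial: p(s) = s^3 + 11s^2 + 35s + 25 = (s + 1)(s + 5)^2.
Roots (with multiplicity): -5, -5, -1.

-5, -5, -1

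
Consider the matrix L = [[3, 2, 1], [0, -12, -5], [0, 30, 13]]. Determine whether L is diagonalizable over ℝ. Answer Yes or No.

Characteristic polynomial: p(μ) = μ^3 - 4μ^2 - 3μ + 18 = (μ - 3)^2(μ + 2).
μ = 3 has algebraic multiplicity 2; rank(L − 3I) = 2, so geometric multiplicity = 1.
Geometric multiplicity < algebraic multiplicity, so L is not diagonalizable.

No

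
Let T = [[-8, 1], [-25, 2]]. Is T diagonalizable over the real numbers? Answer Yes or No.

Characteristic polynomial: p(s) = s^2 + 6s + 9 = (s + 3)^2.
s = -3 has algebraic multiplicity 2; rank(T + 3I) = 1, so geometric multiplicity = 1.
Geometric multiplicity < algebraic multiplicity, so T is not diagonalizable.

No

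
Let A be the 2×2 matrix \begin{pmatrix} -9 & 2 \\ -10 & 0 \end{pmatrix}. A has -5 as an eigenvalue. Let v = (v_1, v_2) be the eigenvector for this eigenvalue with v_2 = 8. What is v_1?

A + 5I = [[-4, 2], [-10, 5]].
Solving (A + 5I)v = 0 gives the eigenspace spanned by (4, 8).
With v_2 = 8, v = (4, 8), so v_1 = 4.

4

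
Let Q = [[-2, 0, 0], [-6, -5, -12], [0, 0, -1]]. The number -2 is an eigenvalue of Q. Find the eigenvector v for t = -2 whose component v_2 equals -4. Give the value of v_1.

Q + 2I = [[0, 0, 0], [-6, -3, -12], [0, 0, 1]].
Solving (Q + 2I)v = 0 gives the eigenspace spanned by (2, -4, 0).
With v_2 = -4, v = (2, -4, 0), so v_1 = 2.

2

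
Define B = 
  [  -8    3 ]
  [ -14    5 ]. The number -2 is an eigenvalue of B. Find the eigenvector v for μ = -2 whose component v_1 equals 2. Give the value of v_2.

4

B + 2I = [[-6, 3], [-14, 7]].
Solving (B + 2I)v = 0 gives the eigenspace spanned by (2, 4).
With v_1 = 2, v = (2, 4), so v_2 = 4.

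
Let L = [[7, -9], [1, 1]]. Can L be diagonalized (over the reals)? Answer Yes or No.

No

Characteristic polynomial: p(μ) = μ^2 - 8μ + 16 = (μ - 4)^2.
μ = 4 has algebraic multiplicity 2; rank(L − 4I) = 1, so geometric multiplicity = 1.
Geometric multiplicity < algebraic multiplicity, so L is not diagonalizable.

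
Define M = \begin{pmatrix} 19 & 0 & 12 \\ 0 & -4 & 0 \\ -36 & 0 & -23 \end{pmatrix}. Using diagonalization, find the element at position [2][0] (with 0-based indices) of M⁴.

Characteristic polynomial: t^3 + 8t^2 + 11t - 20 = (t - 1)(t + 4)(t + 5), so the eigenvalues are -5, -4, 1.
t=-5: eigenvector (1, 0, -2).
t=-4: eigenvector (0, 1, 0).
t=1: eigenvector (2, 0, -3).
P = [[1, 0, 2], [0, 1, 0], [-2, 0, -3]], D = diag(-5, -4, 1), P⁻¹ = [[-3, 0, -2], [0, 1, 0], [2, 0, 1]].
M⁴ = P·diag(625, 256, 1)·P⁻¹ = [[-1871, 0, -1248], [0, 256, 0], [3744, 0, 2497]].
The requested entry is 3744.

3744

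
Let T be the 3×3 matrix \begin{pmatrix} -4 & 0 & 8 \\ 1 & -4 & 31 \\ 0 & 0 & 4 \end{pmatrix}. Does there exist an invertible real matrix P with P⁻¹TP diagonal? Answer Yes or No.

No

Characteristic polynomial: p(r) = r^3 + 4r^2 - 16r - 64 = (r - 4)(r + 4)^2.
r = -4 has algebraic multiplicity 2; rank(T + 4I) = 2, so geometric multiplicity = 1.
Geometric multiplicity < algebraic multiplicity, so T is not diagonalizable.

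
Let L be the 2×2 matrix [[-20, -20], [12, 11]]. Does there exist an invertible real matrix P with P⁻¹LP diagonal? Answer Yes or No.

Characteristic polynomial: p(λ) = λ^2 + 9λ + 20 = (λ + 4)(λ + 5).
All 2 eigenvalues are distinct, so L is diagonalizable.

Yes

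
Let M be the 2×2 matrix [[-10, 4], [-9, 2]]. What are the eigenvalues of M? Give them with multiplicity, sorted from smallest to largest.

Characteristic polynomial: p(t) = t^2 + 8t + 16 = (t + 4)^2.
Roots (with multiplicity): -4, -4.

-4, -4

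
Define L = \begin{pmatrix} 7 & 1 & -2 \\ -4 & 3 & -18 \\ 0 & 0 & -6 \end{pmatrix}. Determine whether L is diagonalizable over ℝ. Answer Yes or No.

Characteristic polynomial: p(λ) = λ^3 - 4λ^2 - 35λ + 150 = (λ - 5)^2(λ + 6).
λ = 5 has algebraic multiplicity 2; rank(L − 5I) = 2, so geometric multiplicity = 1.
Geometric multiplicity < algebraic multiplicity, so L is not diagonalizable.

No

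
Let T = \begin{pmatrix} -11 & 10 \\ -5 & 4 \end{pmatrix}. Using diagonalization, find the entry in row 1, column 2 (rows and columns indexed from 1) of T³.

430

Characteristic polynomial: s^2 + 7s + 6 = (s + 1)(s + 6), so the eigenvalues are -6, -1.
s=-1: eigenvector (1, 1).
s=-6: eigenvector (2, 1).
P = [[1, 2], [1, 1]], D = diag(-1, -6), P⁻¹ = [[-1, 2], [1, -1]].
T³ = P·diag(-1, -216)·P⁻¹ = [[-431, 430], [-215, 214]].
The requested entry is 430.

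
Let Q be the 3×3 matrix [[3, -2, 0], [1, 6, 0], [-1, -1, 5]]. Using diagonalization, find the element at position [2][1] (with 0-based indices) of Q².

-9

Characteristic polynomial: t^3 - 14t^2 + 65t - 100 = (t - 5)^2(t - 4), so the eigenvalues are 4, 5, 5.
t=4: eigenvector (-2, 1, -1).
t=5: eigenvector (-1, 1, 0).
t=5: eigenvector (0, 0, 1).
P = [[-2, -1, 0], [1, 1, 0], [-1, 0, 1]], D = diag(4, 5, 5), P⁻¹ = [[-1, -1, 0], [1, 2, 0], [-1, -1, 1]].
Q² = P·diag(16, 25, 25)·P⁻¹ = [[7, -18, 0], [9, 34, 0], [-9, -9, 25]].
The requested entry is -9.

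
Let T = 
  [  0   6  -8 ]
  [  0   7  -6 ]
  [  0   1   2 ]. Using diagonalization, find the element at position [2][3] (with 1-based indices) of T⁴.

Characteristic polynomial: r^3 - 9r^2 + 20r = r(r - 5)(r - 4), so the eigenvalues are 0, 4, 5.
r=4: eigenvector (-1, -2, -1).
r=5: eigenvector (-2, -3, -1).
r=0: eigenvector (1, 0, 0).
P = [[-1, -2, 1], [-2, -3, 0], [-1, -1, 0]], D = diag(4, 5, 0), P⁻¹ = [[0, 1, -3], [0, -1, 2], [1, -1, 1]].
T⁴ = P·diag(256, 625, 0)·P⁻¹ = [[0, 994, -1732], [0, 1363, -2214], [0, 369, -482]].
The requested entry is -2214.

-2214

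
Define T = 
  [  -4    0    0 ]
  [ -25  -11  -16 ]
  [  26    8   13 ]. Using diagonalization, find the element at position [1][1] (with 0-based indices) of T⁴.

Characteristic polynomial: r^3 + 2r^2 - 23r - 60 = (r - 5)(r + 3)(r + 4), so the eigenvalues are -4, -3, 5.
r=-4: eigenvector (1, 1, -2).
r=-3: eigenvector (0, 2, -1).
r=5: eigenvector (0, -1, 1).
P = [[1, 0, 0], [1, 2, -1], [-2, -1, 1]], D = diag(-4, -3, 5), P⁻¹ = [[1, 0, 0], [1, 1, 1], [3, 1, 2]].
T⁴ = P·diag(256, 81, 625)·P⁻¹ = [[256, 0, 0], [-1457, -463, -1088], [1282, 544, 1169]].
The requested entry is -463.

-463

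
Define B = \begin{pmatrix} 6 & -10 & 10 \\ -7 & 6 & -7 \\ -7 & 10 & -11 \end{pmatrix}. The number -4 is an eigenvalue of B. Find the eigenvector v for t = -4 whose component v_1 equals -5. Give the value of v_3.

5

B + 4I = [[10, -10, 10], [-7, 10, -7], [-7, 10, -7]].
Solving (B + 4I)v = 0 gives the eigenspace spanned by (-5, 0, 5).
With v_1 = -5, v = (-5, 0, 5), so v_3 = 5.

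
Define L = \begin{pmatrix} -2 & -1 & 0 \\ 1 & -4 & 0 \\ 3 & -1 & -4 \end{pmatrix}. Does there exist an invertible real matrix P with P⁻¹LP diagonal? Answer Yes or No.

Characteristic polynomial: p(μ) = μ^3 + 10μ^2 + 33μ + 36 = (μ + 3)^2(μ + 4).
μ = -3 has algebraic multiplicity 2; rank(L + 3I) = 2, so geometric multiplicity = 1.
Geometric multiplicity < algebraic multiplicity, so L is not diagonalizable.

No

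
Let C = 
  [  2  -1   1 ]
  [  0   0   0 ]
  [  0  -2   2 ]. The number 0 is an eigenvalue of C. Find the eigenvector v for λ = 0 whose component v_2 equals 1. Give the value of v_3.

1

C = [[2, -1, 1], [0, 0, 0], [0, -2, 2]].
Solving (C)v = 0 gives the eigenspace spanned by (0, 1, 1).
With v_2 = 1, v = (0, 1, 1), so v_3 = 1.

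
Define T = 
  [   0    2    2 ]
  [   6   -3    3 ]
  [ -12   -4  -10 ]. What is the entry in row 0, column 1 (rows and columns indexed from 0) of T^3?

74

Characteristic polynomial: r^3 + 13r^2 + 54r + 72 = (r + 3)(r + 4)(r + 6), so the eigenvalues are -6, -4, -3.
r=-3: eigenvector (2, 1, -4).
r=-4: eigenvector (1, 0, -2).
r=-6: eigenvector (0, -1, 1).
P = [[2, 1, 0], [1, 0, -1], [-4, -2, 1]], D = diag(-3, -4, -6), P⁻¹ = [[2, 1, 1], [-3, -2, -2], [2, 0, 1]].
T³ = P·diag(-27, -64, -216)·P⁻¹ = [[84, 74, 74], [378, -27, 189], [-600, -148, -364]].
The requested entry is 74.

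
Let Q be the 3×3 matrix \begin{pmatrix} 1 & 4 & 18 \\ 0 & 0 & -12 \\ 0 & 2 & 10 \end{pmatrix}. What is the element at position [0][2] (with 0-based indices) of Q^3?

1038

Characteristic polynomial: r^3 - 11r^2 + 34r - 24 = (r - 6)(r - 4)(r - 1), so the eigenvalues are 1, 4, 6.
r=1: eigenvector (1, 0, 0).
r=4: eigenvector (2, -3, 1).
r=6: eigenvector (-2, 2, -1).
P = [[1, 2, -2], [0, -3, 2], [0, 1, -1]], D = diag(1, 4, 6), P⁻¹ = [[1, 0, -2], [0, -1, -2], [0, -1, -3]].
Q³ = P·diag(1, 64, 216)·P⁻¹ = [[1, 304, 1038], [0, -240, -912], [0, 152, 520]].
The requested entry is 1038.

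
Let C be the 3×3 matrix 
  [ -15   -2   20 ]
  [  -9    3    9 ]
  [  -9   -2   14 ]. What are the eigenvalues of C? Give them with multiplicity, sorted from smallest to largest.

Characteristic polynomial: p(s) = s^3 - 2s^2 - 33s + 90 = (s - 5)(s - 3)(s + 6).
Roots (with multiplicity): -6, 3, 5.

-6, 3, 5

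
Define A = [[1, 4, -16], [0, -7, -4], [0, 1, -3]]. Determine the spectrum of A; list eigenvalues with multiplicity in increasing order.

-5, -5, 1

Characteristic polynomial: p(μ) = μ^3 + 9μ^2 + 15μ - 25 = (μ - 1)(μ + 5)^2.
Roots (with multiplicity): -5, -5, 1.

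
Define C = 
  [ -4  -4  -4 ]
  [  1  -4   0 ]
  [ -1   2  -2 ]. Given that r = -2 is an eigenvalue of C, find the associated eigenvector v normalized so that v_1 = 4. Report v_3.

C + 2I = [[-2, -4, -4], [1, -2, 0], [-1, 2, 0]].
Solving (C + 2I)v = 0 gives the eigenspace spanned by (4, 2, -4).
With v_1 = 4, v = (4, 2, -4), so v_3 = -4.

-4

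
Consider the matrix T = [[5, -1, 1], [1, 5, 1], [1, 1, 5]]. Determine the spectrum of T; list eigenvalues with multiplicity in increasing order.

Characteristic polynomial: p(s) = s^3 - 15s^2 + 74s - 120 = (s - 6)(s - 5)(s - 4).
Roots (with multiplicity): 4, 5, 6.

4, 5, 6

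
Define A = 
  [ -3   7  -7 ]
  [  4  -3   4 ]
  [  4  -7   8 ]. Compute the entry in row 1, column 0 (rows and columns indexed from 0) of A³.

Characteristic polynomial: r^3 - 2r^2 - 11r + 12 = (r - 4)(r - 1)(r + 3), so the eigenvalues are -3, 1, 4.
r=4: eigenvector (1, 0, -1).
r=-3: eigenvector (-1, 1, 1).
r=1: eigenvector (0, 1, 1).
P = [[1, -1, 0], [0, 1, 1], [-1, 1, 1]], D = diag(4, -3, 1), P⁻¹ = [[0, 1, -1], [-1, 1, -1], [1, 0, 1]].
A³ = P·diag(64, -27, 1)·P⁻¹ = [[-27, 91, -91], [28, -27, 28], [28, -91, 92]].
The requested entry is 28.

28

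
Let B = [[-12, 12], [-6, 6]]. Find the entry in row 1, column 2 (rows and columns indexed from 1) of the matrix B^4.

Characteristic polynomial: λ^2 + 6λ = λ(λ + 6), so the eigenvalues are -6, 0.
λ=-6: eigenvector (-2, -1).
λ=0: eigenvector (1, 1).
P = [[-2, 1], [-1, 1]], D = diag(-6, 0), P⁻¹ = [[-1, 1], [-1, 2]].
B⁴ = P·diag(1296, 0)·P⁻¹ = [[2592, -2592], [1296, -1296]].
The requested entry is -2592.

-2592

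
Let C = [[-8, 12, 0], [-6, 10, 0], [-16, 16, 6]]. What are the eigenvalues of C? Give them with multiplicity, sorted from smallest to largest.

Characteristic polynomial: p(μ) = μ^3 - 8μ^2 + 4μ + 48 = (μ - 6)(μ - 4)(μ + 2).
Roots (with multiplicity): -2, 4, 6.

-2, 4, 6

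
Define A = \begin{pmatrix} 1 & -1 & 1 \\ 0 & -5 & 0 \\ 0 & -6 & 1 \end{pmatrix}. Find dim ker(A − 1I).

A − 1I = [[0, -1, 1], [0, -6, 0], [0, -6, 0]].
This matrix has rank 2, so its null space has dimension 3 − 2 = 1.

1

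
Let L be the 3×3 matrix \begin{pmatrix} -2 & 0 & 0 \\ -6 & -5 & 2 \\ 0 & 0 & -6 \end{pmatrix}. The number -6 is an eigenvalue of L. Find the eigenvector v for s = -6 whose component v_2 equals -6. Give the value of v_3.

L + 6I = [[4, 0, 0], [-6, 1, 2], [0, 0, 0]].
Solving (L + 6I)v = 0 gives the eigenspace spanned by (0, -6, 3).
With v_2 = -6, v = (0, -6, 3), so v_3 = 3.

3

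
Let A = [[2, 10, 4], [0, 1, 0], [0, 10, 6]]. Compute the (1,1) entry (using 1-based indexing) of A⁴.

Characteristic polynomial: s^3 - 9s^2 + 20s - 12 = (s - 6)(s - 2)(s - 1), so the eigenvalues are 1, 2, 6.
s=2: eigenvector (1, 0, 0).
s=1: eigenvector (-2, 1, -2).
s=6: eigenvector (1, 0, 1).
P = [[1, -2, 1], [0, 1, 0], [0, -2, 1]], D = diag(2, 1, 6), P⁻¹ = [[1, 0, -1], [0, 1, 0], [0, 2, 1]].
A⁴ = P·diag(16, 1, 1296)·P⁻¹ = [[16, 2590, 1280], [0, 1, 0], [0, 2590, 1296]].
The requested entry is 16.

16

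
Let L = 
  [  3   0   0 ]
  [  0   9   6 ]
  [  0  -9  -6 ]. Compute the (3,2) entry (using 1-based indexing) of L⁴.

-243

Characteristic polynomial: t^3 - 6t^2 + 9t = t(t - 3)^2, so the eigenvalues are 0, 3, 3.
t=3: eigenvector (1, 0, 0).
t=3: eigenvector (0, 1, -1).
t=0: eigenvector (0, -2, 3).
P = [[1, 0, 0], [0, 1, -2], [0, -1, 3]], D = diag(3, 3, 0), P⁻¹ = [[1, 0, 0], [0, 3, 2], [0, 1, 1]].
L⁴ = P·diag(81, 81, 0)·P⁻¹ = [[81, 0, 0], [0, 243, 162], [0, -243, -162]].
The requested entry is -243.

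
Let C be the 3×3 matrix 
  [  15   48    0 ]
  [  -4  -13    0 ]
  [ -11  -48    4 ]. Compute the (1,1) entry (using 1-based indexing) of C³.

111

Characteristic polynomial: t^3 - 6t^2 + 5t + 12 = (t - 4)(t - 3)(t + 1), so the eigenvalues are -1, 3, 4.
t=3: eigenvector (4, -1, -4).
t=-1: eigenvector (-3, 1, 3).
t=4: eigenvector (0, 0, 1).
P = [[4, -3, 0], [-1, 1, 0], [-4, 3, 1]], D = diag(3, -1, 4), P⁻¹ = [[1, 3, 0], [1, 4, 0], [1, 0, 1]].
C³ = P·diag(27, -1, 64)·P⁻¹ = [[111, 336, 0], [-28, -85, 0], [-47, -336, 64]].
The requested entry is 111.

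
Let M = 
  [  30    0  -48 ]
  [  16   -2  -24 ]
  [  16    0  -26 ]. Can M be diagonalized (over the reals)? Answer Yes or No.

Yes

Characteristic polynomial: p(μ) = μ^3 - 2μ^2 - 20μ - 24 = (μ - 6)(μ + 2)^2.
μ = -2 has algebraic multiplicity 2; rank(M + 2I) = 1, so geometric multiplicity = 2.
Every eigenvalue has geometric = algebraic multiplicity, so M is diagonalizable.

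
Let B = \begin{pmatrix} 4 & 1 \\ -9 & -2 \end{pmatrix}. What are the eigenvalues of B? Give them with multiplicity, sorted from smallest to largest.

1, 1

Characteristic polynomial: p(λ) = λ^2 - 2λ + 1 = (λ - 1)^2.
Roots (with multiplicity): 1, 1.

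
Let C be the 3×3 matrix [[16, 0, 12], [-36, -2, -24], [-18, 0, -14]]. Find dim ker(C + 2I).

2

C + 2I = [[18, 0, 12], [-36, 0, -24], [-18, 0, -12]].
This matrix has rank 1, so its null space has dimension 3 − 1 = 2.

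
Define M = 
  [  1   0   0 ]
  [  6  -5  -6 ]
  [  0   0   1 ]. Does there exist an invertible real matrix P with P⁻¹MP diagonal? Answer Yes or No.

Yes

Characteristic polynomial: p(λ) = λ^3 + 3λ^2 - 9λ + 5 = (λ - 1)^2(λ + 5).
λ = 1 has algebraic multiplicity 2; rank(M − 1I) = 1, so geometric multiplicity = 2.
Every eigenvalue has geometric = algebraic multiplicity, so M is diagonalizable.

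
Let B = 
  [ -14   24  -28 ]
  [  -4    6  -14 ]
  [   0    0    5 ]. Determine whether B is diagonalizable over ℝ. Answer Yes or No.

Yes

Characteristic polynomial: p(λ) = λ^3 + 3λ^2 - 28λ - 60 = (λ - 5)(λ + 2)(λ + 6).
All 3 eigenvalues are distinct, so B is diagonalizable.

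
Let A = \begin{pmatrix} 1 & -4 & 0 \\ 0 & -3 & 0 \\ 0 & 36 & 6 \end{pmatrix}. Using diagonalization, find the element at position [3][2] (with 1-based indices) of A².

Characteristic polynomial: λ^3 - 4λ^2 - 15λ + 18 = (λ - 6)(λ - 1)(λ + 3), so the eigenvalues are -3, 1, 6.
λ=-3: eigenvector (1, 1, -4).
λ=6: eigenvector (0, 0, 1).
λ=1: eigenvector (-1, 0, 0).
P = [[1, 0, -1], [1, 0, 0], [-4, 1, 0]], D = diag(-3, 6, 1), P⁻¹ = [[0, 1, 0], [0, 4, 1], [-1, 1, 0]].
A² = P·diag(9, 36, 1)·P⁻¹ = [[1, 8, 0], [0, 9, 0], [0, 108, 36]].
The requested entry is 108.

108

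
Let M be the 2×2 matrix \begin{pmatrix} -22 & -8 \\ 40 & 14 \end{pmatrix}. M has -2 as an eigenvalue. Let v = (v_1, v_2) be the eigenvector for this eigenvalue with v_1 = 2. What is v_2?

-5

M + 2I = [[-20, -8], [40, 16]].
Solving (M + 2I)v = 0 gives the eigenspace spanned by (2, -5).
With v_1 = 2, v = (2, -5), so v_2 = -5.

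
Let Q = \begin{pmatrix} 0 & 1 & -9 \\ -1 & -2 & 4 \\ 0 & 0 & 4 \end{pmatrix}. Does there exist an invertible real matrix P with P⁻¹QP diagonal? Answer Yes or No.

No

Characteristic polynomial: p(s) = s^3 - 2s^2 - 7s - 4 = (s - 4)(s + 1)^2.
s = -1 has algebraic multiplicity 2; rank(Q + 1I) = 2, so geometric multiplicity = 1.
Geometric multiplicity < algebraic multiplicity, so Q is not diagonalizable.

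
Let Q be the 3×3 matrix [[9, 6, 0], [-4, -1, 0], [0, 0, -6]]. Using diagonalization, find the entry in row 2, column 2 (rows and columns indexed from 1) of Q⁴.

-1007

Characteristic polynomial: μ^3 - 2μ^2 - 33μ + 90 = (μ - 5)(μ - 3)(μ + 6), so the eigenvalues are -6, 3, 5.
μ=5: eigenvector (3, -2, 0).
μ=3: eigenvector (-1, 1, 0).
μ=-6: eigenvector (0, 0, 1).
P = [[3, -1, 0], [-2, 1, 0], [0, 0, 1]], D = diag(5, 3, -6), P⁻¹ = [[1, 1, 0], [2, 3, 0], [0, 0, 1]].
Q⁴ = P·diag(625, 81, 1296)·P⁻¹ = [[1713, 1632, 0], [-1088, -1007, 0], [0, 0, 1296]].
The requested entry is -1007.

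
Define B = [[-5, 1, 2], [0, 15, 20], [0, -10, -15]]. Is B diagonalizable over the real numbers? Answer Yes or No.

No

Characteristic polynomial: p(r) = r^3 + 5r^2 - 25r - 125 = (r - 5)(r + 5)^2.
r = -5 has algebraic multiplicity 2; rank(B + 5I) = 2, so geometric multiplicity = 1.
Geometric multiplicity < algebraic multiplicity, so B is not diagonalizable.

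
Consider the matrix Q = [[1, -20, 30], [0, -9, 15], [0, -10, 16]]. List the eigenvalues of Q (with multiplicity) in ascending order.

1, 1, 6

Characteristic polynomial: p(r) = r^3 - 8r^2 + 13r - 6 = (r - 6)(r - 1)^2.
Roots (with multiplicity): 1, 1, 6.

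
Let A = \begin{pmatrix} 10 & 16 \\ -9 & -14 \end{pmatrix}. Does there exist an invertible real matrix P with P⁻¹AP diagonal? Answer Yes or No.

No

Characteristic polynomial: p(λ) = λ^2 + 4λ + 4 = (λ + 2)^2.
λ = -2 has algebraic multiplicity 2; rank(A + 2I) = 1, so geometric multiplicity = 1.
Geometric multiplicity < algebraic multiplicity, so A is not diagonalizable.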